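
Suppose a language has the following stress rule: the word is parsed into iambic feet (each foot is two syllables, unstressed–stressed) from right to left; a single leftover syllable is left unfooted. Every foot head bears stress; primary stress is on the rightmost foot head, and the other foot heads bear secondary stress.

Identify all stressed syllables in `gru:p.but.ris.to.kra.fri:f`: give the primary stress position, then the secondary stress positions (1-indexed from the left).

primary 6, secondary 2, 4

Parse right to left into iambic (σˈσ) feet: (gru:p.ˈbut) (ris.ˈto) (kra.ˈfri:f).
Foot heads (stressed positions): 2, 4, 6.
End Rule Rightmost: primary stress on the rightmost head = syllable 6.
Secondary stress on 2, 4: gru:p.ˌbut.ris.ˌto.kra.ˈfri:f.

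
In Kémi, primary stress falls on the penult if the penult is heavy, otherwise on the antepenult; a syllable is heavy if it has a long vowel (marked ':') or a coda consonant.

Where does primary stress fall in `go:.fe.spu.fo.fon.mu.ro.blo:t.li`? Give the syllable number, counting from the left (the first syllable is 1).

8

Weights: 7 ro L, 8 blo:t H, 9 li L.
The penult (syllable 8, blo:t) is heavy, so it takes stress.
Primary stress: syllable 8 → go:.fe.spu.fo.fon.mu.ro.ˈblo:t.li.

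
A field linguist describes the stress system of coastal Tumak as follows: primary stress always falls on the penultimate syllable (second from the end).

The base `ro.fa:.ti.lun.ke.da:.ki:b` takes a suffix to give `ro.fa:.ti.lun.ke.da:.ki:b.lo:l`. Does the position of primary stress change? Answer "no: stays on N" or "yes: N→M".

yes: 6→7

Base `ro.fa:.ti.lun.ke.da:.ki:b` (7 syllables):
  The word has 7 syllables; the penultimate syllable (second from the end) is syllable 6 (da:).
  → primary stress on syllable 6.
Suffixed `ro.fa:.ti.lun.ke.da:.ki:b.lo:l` (8 syllables):
  The word has 8 syllables; the penultimate syllable (second from the end) is syllable 7 (ki:b).
  → primary stress on syllable 7.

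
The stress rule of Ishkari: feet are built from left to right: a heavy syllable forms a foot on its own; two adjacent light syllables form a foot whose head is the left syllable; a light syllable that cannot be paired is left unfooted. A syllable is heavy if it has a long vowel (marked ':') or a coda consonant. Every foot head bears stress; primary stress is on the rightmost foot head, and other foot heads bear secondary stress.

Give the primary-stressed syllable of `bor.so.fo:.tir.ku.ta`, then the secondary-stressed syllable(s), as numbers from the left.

Weights: 1 bor H, 2 so L, 3 fo: H, 4 tir H, 5 ku L, 6 ta L.
Parse left to right (heavy = foot alone; LL = one foot; stranded L unfooted): (ˈbor) so (ˈfo:) (ˈtir) (ˈku.ta).
Foot heads: 1, 3, 4, 5.
Primary stress on the rightmost head = syllable 5.
Secondary stress on 1, 3, 4: ˌbor.so.ˌfo:.ˌtir.ˈku.ta.

primary 5, secondary 1, 3, 4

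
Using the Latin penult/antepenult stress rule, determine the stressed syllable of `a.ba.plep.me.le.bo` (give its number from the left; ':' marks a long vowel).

Classical Latin: stress the penult if heavy (long vowel or closed), else the antepenult.
Weights: 4 me L, 5 le L, 6 bo L.
The penult (syllable 5, le) is light, so stress falls on the antepenult (syllable 4, me).
Stress on syllable 4: a.ba.plep.ˈme.le.bo.

4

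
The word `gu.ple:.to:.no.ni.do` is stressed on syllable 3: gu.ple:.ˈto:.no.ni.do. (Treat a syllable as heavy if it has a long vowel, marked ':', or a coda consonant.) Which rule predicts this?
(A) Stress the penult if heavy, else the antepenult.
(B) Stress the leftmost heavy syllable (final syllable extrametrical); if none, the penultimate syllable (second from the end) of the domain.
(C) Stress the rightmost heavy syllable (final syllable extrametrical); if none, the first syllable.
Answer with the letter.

Rule A → syllable 4 (observed: 3).
Rule B → syllable 2 (observed: 3).
Rule C → syllable 3 ✓.

C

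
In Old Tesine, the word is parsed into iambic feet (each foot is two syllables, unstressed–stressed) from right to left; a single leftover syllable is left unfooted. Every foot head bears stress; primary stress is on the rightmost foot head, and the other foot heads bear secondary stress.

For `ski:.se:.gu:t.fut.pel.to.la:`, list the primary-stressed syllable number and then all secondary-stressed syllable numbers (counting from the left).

Parse right to left into iambic (σˈσ) feet: ski: (se:.ˈgu:t) (fut.ˈpel) (to.ˈla:). Syllable 1 is left unfooted.
Foot heads (stressed positions): 3, 5, 7.
End Rule Rightmost: primary stress on the rightmost head = syllable 7.
Secondary stress on 3, 5: ski:.se:.ˌgu:t.fut.ˌpel.to.ˈla:.

primary 7, secondary 3, 5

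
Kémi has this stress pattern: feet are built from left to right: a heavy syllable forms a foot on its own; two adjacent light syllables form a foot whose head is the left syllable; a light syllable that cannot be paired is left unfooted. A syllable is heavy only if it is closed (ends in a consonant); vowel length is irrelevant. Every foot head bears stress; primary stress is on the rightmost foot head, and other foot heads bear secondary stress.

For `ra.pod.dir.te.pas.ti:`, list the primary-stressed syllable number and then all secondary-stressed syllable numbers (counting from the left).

Weights: 1 ra L, 2 pod H, 3 dir H, 4 te L, 5 pas H, 6 ti: L.
Parse left to right (heavy = foot alone; LL = one foot; stranded L unfooted): ra (ˈpod) (ˈdir) te (ˈpas) ti:.
Foot heads: 2, 3, 5.
Primary stress on the rightmost head = syllable 5.
Secondary stress on 2, 3: ra.ˌpod.ˌdir.te.ˈpas.ti:.

primary 5, secondary 2, 3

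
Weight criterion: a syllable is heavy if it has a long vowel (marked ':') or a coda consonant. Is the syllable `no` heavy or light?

light

`no`: short vowel, open (no coda). Short vowel, open → light.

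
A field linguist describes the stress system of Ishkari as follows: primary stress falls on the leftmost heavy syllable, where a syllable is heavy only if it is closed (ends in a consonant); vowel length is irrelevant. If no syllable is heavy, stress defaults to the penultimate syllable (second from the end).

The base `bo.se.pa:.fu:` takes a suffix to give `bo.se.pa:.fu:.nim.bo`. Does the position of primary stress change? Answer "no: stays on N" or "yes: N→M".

Base `bo.se.pa:.fu:` (4 syllables):
  Weights: 1 bo L, 2 se L, 3 pa: L, 4 fu: L.
  No heavy syllable in the domain; default to the penultimate syllable (second from the end) = syllable 3.
  → primary stress on syllable 3.
Suffixed `bo.se.pa:.fu:.nim.bo` (6 syllables):
  Weights: 1 bo L, 2 se L, 3 pa: L, 4 fu: L, 5 nim H, 6 bo L.
  Heavy syllables in the domain: 5. The leftmost is syllable 5 (nim).
  → primary stress on syllable 5.

yes: 3→5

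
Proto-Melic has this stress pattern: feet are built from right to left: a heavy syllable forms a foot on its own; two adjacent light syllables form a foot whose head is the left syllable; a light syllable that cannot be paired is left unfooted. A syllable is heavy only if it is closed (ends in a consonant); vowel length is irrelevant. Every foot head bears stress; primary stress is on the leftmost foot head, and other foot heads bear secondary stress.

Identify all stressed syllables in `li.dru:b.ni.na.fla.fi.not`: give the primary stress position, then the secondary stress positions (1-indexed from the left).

Weights: 1 li L, 2 dru:b H, 3 ni L, 4 na L, 5 fla L, 6 fi L, 7 not H.
Parse right to left (heavy = foot alone; LL = one foot; stranded L unfooted): li (ˈdru:b) (ˈni.na) (ˈfla.fi) (ˈnot).
Foot heads: 2, 3, 5, 7.
Primary stress on the leftmost head = syllable 2.
Secondary stress on 3, 5, 7: li.ˈdru:b.ˌni.na.ˌfla.fi.ˌnot.

primary 2, secondary 3, 5, 7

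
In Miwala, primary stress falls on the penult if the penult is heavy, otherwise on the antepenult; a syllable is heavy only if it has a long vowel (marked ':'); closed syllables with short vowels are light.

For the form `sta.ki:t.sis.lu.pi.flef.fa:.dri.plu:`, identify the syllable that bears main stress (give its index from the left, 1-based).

7

Weights: 7 fa: H, 8 dri L, 9 plu: H.
The penult (syllable 8, dri) is light, so stress falls on the antepenult (syllable 7, fa:).
Primary stress: syllable 7 → sta.ki:t.sis.lu.pi.flef.ˈfa:.dri.plu:.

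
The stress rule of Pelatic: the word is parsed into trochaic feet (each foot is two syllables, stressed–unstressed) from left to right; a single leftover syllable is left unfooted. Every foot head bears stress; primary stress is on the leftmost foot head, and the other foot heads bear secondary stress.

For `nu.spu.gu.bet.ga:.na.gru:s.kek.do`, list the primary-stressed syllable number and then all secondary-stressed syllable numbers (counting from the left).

primary 1, secondary 3, 5, 7

Parse left to right into trochaic (ˈσσ) feet: (ˈnu.spu) (ˈgu.bet) (ˈga:.na) (ˈgru:s.kek) do. Syllable 9 is left unfooted.
Foot heads (stressed positions): 1, 3, 5, 7.
End Rule Leftmost: primary stress on the leftmost head = syllable 1.
Secondary stress on 3, 5, 7: ˈnu.spu.ˌgu.bet.ˌga:.na.ˌgru:s.kek.do.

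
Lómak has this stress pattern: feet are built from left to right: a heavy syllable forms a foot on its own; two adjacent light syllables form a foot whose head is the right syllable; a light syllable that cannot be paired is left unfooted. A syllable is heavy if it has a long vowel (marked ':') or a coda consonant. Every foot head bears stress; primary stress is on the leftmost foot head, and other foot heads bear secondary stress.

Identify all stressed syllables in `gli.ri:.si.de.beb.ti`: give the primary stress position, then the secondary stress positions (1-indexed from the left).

Weights: 1 gli L, 2 ri: H, 3 si L, 4 de L, 5 beb H, 6 ti L.
Parse left to right (heavy = foot alone; LL = one foot; stranded L unfooted): gli (ˈri:) (si.ˈde) (ˈbeb) ti.
Foot heads: 2, 4, 5.
Primary stress on the leftmost head = syllable 2.
Secondary stress on 4, 5: gli.ˈri:.si.ˌde.ˌbeb.ti.

primary 2, secondary 4, 5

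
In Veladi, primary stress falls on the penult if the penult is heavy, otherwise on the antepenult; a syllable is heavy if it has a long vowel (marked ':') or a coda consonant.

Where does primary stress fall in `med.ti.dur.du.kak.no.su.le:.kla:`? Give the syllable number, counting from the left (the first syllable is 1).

8

Weights: 7 su L, 8 le: H, 9 kla: H.
The penult (syllable 8, le:) is heavy, so it takes stress.
Primary stress: syllable 8 → med.ti.dur.du.kak.no.su.ˈle:.kla:.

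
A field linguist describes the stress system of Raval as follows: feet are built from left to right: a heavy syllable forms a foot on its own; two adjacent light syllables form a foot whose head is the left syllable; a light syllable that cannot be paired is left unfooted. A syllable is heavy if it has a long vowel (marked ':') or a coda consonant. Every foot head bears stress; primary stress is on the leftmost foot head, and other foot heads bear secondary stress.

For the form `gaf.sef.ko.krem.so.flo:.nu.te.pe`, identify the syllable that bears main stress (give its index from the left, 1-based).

Weights: 1 gaf H, 2 sef H, 3 ko L, 4 krem H, 5 so L, 6 flo: H, 7 nu L, 8 te L, 9 pe L.
Parse left to right (heavy = foot alone; LL = one foot; stranded L unfooted): (ˈgaf) (ˈsef) ko (ˈkrem) so (ˈflo:) (ˈnu.te) pe.
Foot heads: 1, 2, 4, 6, 7.
Primary stress on the leftmost head = syllable 1.
Primary stress: syllable 1 → ˈgaf.sef.ko.krem.so.flo:.nu.te.pe.

1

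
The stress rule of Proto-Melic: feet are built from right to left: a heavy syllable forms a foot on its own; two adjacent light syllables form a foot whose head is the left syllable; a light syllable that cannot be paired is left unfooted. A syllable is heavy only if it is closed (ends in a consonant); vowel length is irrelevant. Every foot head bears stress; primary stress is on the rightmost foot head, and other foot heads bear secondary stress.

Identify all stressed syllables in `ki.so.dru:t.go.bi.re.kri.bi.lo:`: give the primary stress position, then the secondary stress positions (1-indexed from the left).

Weights: 1 ki L, 2 so L, 3 dru:t H, 4 go L, 5 bi L, 6 re L, 7 kri L, 8 bi L, 9 lo: L.
Parse right to left (heavy = foot alone; LL = one foot; stranded L unfooted): (ˈki.so) (ˈdru:t) (ˈgo.bi) (ˈre.kri) (ˈbi.lo:).
Foot heads: 1, 3, 4, 6, 8.
Primary stress on the rightmost head = syllable 8.
Secondary stress on 1, 3, 4, 6: ˌki.so.ˌdru:t.ˌgo.bi.ˌre.kri.ˈbi.lo:.

primary 8, secondary 1, 3, 4, 6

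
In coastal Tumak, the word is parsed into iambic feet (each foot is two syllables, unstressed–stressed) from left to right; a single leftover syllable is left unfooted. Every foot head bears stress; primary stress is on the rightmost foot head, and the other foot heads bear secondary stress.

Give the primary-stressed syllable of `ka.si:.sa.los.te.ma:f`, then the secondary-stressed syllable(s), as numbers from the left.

Parse left to right into iambic (σˈσ) feet: (ka.ˈsi:) (sa.ˈlos) (te.ˈma:f).
Foot heads (stressed positions): 2, 4, 6.
End Rule Rightmost: primary stress on the rightmost head = syllable 6.
Secondary stress on 2, 4: ka.ˌsi:.sa.ˌlos.te.ˈma:f.

primary 6, secondary 2, 4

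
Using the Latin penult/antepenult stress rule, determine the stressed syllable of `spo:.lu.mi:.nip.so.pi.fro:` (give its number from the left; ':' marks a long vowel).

Classical Latin: stress the penult if heavy (long vowel or closed), else the antepenult.
Weights: 5 so L, 6 pi L, 7 fro: H.
The penult (syllable 6, pi) is light, so stress falls on the antepenult (syllable 5, so).
Stress on syllable 5: spo:.lu.mi:.nip.ˈso.pi.fro:.

5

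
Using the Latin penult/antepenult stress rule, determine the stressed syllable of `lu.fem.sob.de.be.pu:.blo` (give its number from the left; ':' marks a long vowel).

Classical Latin: stress the penult if heavy (long vowel or closed), else the antepenult.
Weights: 5 be L, 6 pu: H, 7 blo L.
The penult (syllable 6, pu:) is heavy, so it takes stress.
Stress on syllable 6: lu.fem.sob.de.be.ˈpu:.blo.

6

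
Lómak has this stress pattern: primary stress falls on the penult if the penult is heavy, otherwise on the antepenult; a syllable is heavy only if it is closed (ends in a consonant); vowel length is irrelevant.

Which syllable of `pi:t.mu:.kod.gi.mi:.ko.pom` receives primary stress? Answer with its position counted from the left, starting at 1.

5

Weights: 5 mi: L, 6 ko L, 7 pom H.
The penult (syllable 6, ko) is light, so stress falls on the antepenult (syllable 5, mi:).
Primary stress: syllable 5 → pi:t.mu:.kod.gi.ˈmi:.ko.pom.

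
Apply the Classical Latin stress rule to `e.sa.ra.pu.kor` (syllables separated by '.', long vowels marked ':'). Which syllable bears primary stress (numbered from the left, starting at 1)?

Classical Latin: stress the penult if heavy (long vowel or closed), else the antepenult.
Weights: 3 ra L, 4 pu L, 5 kor H.
The penult (syllable 4, pu) is light, so stress falls on the antepenult (syllable 3, ra).
Stress on syllable 3: e.sa.ˈra.pu.kor.

3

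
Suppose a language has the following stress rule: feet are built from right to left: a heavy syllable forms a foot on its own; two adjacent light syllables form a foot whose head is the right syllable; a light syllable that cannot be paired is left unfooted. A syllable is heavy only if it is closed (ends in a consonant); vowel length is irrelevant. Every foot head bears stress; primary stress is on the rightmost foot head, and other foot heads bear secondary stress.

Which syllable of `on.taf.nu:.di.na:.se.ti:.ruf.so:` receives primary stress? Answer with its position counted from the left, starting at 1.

Weights: 1 on H, 2 taf H, 3 nu: L, 4 di L, 5 na: L, 6 se L, 7 ti: L, 8 ruf H, 9 so: L.
Parse right to left (heavy = foot alone; LL = one foot; stranded L unfooted): (ˈon) (ˈtaf) nu: (di.ˈna:) (se.ˈti:) (ˈruf) so:.
Foot heads: 1, 2, 5, 7, 8.
Primary stress on the rightmost head = syllable 8.
Primary stress: syllable 8 → on.taf.nu:.di.na:.se.ti:.ˈruf.so:.

8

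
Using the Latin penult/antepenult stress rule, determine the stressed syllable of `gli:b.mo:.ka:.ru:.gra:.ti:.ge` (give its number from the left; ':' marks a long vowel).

Classical Latin: stress the penult if heavy (long vowel or closed), else the antepenult.
Weights: 5 gra: H, 6 ti: H, 7 ge L.
The penult (syllable 6, ti:) is heavy, so it takes stress.
Stress on syllable 6: gli:b.mo:.ka:.ru:.gra:.ˈti:.ge.

6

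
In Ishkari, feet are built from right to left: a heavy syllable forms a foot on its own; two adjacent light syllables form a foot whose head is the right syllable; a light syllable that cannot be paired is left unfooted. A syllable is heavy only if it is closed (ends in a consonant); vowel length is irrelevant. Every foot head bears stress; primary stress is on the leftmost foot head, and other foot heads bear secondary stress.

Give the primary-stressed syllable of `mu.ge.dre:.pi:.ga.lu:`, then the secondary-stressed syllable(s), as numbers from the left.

Weights: 1 mu L, 2 ge L, 3 dre: L, 4 pi: L, 5 ga L, 6 lu: L.
Parse right to left (heavy = foot alone; LL = one foot; stranded L unfooted): (mu.ˈge) (dre:.ˈpi:) (ga.ˈlu:).
Foot heads: 2, 4, 6.
Primary stress on the leftmost head = syllable 2.
Secondary stress on 4, 6: mu.ˈge.dre:.ˌpi:.ga.ˌlu:.

primary 2, secondary 4, 6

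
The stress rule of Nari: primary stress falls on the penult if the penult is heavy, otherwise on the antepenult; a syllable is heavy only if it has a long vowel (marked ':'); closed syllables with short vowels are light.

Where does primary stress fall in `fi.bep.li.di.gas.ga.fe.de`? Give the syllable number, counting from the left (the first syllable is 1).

6

Weights: 6 ga L, 7 fe L, 8 de L.
The penult (syllable 7, fe) is light, so stress falls on the antepenult (syllable 6, ga).
Primary stress: syllable 6 → fi.bep.li.di.gas.ˈga.fe.de.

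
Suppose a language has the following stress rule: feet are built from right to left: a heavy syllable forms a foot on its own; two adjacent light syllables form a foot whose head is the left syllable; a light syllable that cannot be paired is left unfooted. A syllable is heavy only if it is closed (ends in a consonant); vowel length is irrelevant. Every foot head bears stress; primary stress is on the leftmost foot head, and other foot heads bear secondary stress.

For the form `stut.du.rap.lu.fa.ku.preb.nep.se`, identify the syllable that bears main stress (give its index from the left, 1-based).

Weights: 1 stut H, 2 du L, 3 rap H, 4 lu L, 5 fa L, 6 ku L, 7 preb H, 8 nep H, 9 se L.
Parse right to left (heavy = foot alone; LL = one foot; stranded L unfooted): (ˈstut) du (ˈrap) lu (ˈfa.ku) (ˈpreb) (ˈnep) se.
Foot heads: 1, 3, 5, 7, 8.
Primary stress on the leftmost head = syllable 1.
Primary stress: syllable 1 → ˈstut.du.rap.lu.fa.ku.preb.nep.se.

1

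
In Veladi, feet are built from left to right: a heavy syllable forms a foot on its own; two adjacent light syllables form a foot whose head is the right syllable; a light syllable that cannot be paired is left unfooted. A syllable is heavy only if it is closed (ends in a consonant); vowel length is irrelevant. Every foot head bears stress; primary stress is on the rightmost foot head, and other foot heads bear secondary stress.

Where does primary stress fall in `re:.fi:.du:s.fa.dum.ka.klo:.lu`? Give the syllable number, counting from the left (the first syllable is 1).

Weights: 1 re: L, 2 fi: L, 3 du:s H, 4 fa L, 5 dum H, 6 ka L, 7 klo: L, 8 lu L.
Parse left to right (heavy = foot alone; LL = one foot; stranded L unfooted): (re:.ˈfi:) (ˈdu:s) fa (ˈdum) (ka.ˈklo:) lu.
Foot heads: 2, 3, 5, 7.
Primary stress on the rightmost head = syllable 7.
Primary stress: syllable 7 → re:.fi:.du:s.fa.dum.ka.ˈklo:.lu.

7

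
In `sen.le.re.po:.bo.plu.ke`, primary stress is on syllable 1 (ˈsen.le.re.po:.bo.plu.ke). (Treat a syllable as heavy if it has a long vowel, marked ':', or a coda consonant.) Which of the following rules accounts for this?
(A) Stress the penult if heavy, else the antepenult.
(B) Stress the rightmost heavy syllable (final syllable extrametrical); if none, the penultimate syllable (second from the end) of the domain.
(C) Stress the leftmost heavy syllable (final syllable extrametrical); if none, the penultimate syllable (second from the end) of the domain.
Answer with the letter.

C

Rule A → syllable 5 (observed: 1).
Rule B → syllable 4 (observed: 1).
Rule C → syllable 1 ✓.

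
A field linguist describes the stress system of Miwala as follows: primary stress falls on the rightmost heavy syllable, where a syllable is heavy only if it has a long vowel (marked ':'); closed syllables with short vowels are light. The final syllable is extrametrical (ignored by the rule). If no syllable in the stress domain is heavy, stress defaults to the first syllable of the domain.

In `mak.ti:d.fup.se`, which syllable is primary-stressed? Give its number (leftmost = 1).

2

The final syllable (4, se) is extrametrical; the stress domain is syllables 1–3.
Weights: 1 mak L, 2 ti:d H, 3 fup L.
Heavy syllables in the domain: 2. The rightmost is syllable 2 (ti:d).
Primary stress: syllable 2 → mak.ˈti:d.fup.se.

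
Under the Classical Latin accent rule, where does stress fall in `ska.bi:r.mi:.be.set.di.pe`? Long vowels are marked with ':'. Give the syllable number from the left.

5

Classical Latin: stress the penult if heavy (long vowel or closed), else the antepenult.
Weights: 5 set H, 6 di L, 7 pe L.
The penult (syllable 6, di) is light, so stress falls on the antepenult (syllable 5, set).
Stress on syllable 5: ska.bi:r.mi:.be.ˈset.di.pe.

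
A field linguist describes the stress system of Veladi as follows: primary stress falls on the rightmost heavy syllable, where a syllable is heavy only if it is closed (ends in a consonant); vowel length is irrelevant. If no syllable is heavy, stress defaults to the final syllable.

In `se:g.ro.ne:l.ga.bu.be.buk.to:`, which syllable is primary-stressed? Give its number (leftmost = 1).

7

Weights: 1 se:g H, 2 ro L, 3 ne:l H, 4 ga L, 5 bu L, 6 be L, 7 buk H, 8 to: L.
Heavy syllables in the domain: 1, 3, 7. The rightmost is syllable 7 (buk).
Primary stress: syllable 7 → se:g.ro.ne:l.ga.bu.be.ˈbuk.to:.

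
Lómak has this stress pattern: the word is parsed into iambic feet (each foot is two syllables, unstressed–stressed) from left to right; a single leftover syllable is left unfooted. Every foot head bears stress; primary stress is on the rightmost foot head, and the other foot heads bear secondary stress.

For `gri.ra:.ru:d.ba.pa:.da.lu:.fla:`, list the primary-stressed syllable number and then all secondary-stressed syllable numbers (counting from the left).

primary 8, secondary 2, 4, 6

Parse left to right into iambic (σˈσ) feet: (gri.ˈra:) (ru:d.ˈba) (pa:.ˈda) (lu:.ˈfla:).
Foot heads (stressed positions): 2, 4, 6, 8.
End Rule Rightmost: primary stress on the rightmost head = syllable 8.
Secondary stress on 2, 4, 6: gri.ˌra:.ru:d.ˌba.pa:.ˌda.lu:.ˈfla:.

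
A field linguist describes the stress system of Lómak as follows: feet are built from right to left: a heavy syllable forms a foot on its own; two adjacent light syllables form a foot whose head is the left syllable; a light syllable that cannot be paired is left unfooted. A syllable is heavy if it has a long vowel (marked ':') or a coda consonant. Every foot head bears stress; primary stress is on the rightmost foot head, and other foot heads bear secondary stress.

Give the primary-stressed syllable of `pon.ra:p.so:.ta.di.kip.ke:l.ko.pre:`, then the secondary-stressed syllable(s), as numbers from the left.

Weights: 1 pon H, 2 ra:p H, 3 so: H, 4 ta L, 5 di L, 6 kip H, 7 ke:l H, 8 ko L, 9 pre: H.
Parse right to left (heavy = foot alone; LL = one foot; stranded L unfooted): (ˈpon) (ˈra:p) (ˈso:) (ˈta.di) (ˈkip) (ˈke:l) ko (ˈpre:).
Foot heads: 1, 2, 3, 4, 6, 7, 9.
Primary stress on the rightmost head = syllable 9.
Secondary stress on 1, 2, 3, 4, 6, 7: ˌpon.ˌra:p.ˌso:.ˌta.di.ˌkip.ˌke:l.ko.ˈpre:.

primary 9, secondary 1, 2, 3, 4, 6, 7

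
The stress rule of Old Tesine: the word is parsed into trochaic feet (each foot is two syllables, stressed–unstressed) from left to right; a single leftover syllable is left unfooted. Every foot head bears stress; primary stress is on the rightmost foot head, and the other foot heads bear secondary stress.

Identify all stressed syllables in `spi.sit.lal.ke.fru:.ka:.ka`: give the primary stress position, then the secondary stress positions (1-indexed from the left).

Parse left to right into trochaic (ˈσσ) feet: (ˈspi.sit) (ˈlal.ke) (ˈfru:.ka:) ka. Syllable 7 is left unfooted.
Foot heads (stressed positions): 1, 3, 5.
End Rule Rightmost: primary stress on the rightmost head = syllable 5.
Secondary stress on 1, 3: ˌspi.sit.ˌlal.ke.ˈfru:.ka:.ka.

primary 5, secondary 1, 3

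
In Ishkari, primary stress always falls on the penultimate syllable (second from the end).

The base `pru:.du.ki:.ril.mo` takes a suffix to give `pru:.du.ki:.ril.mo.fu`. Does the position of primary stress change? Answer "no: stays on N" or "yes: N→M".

Base `pru:.du.ki:.ril.mo` (5 syllables):
  The word has 5 syllables; the penultimate syllable (second from the end) is syllable 4 (ril).
  → primary stress on syllable 4.
Suffixed `pru:.du.ki:.ril.mo.fu` (6 syllables):
  The word has 6 syllables; the penultimate syllable (second from the end) is syllable 5 (mo).
  → primary stress on syllable 5.

yes: 4→5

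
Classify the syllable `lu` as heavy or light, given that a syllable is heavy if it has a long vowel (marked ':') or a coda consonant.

`lu`: short vowel, open (no coda). Short vowel, open → light.

light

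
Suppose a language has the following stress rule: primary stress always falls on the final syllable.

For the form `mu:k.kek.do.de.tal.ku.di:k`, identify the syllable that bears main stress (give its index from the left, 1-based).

The word has 7 syllables; the final syllable is syllable 7 (di:k).
Primary stress: syllable 7 → mu:k.kek.do.de.tal.ku.ˈdi:k.

7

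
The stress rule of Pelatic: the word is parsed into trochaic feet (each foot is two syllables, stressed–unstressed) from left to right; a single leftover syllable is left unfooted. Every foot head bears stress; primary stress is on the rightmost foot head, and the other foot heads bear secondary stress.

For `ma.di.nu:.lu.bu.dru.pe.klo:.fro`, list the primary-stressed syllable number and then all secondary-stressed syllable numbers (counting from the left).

Parse left to right into trochaic (ˈσσ) feet: (ˈma.di) (ˈnu:.lu) (ˈbu.dru) (ˈpe.klo:) fro. Syllable 9 is left unfooted.
Foot heads (stressed positions): 1, 3, 5, 7.
End Rule Rightmost: primary stress on the rightmost head = syllable 7.
Secondary stress on 1, 3, 5: ˌma.di.ˌnu:.lu.ˌbu.dru.ˈpe.klo:.fro.

primary 7, secondary 1, 3, 5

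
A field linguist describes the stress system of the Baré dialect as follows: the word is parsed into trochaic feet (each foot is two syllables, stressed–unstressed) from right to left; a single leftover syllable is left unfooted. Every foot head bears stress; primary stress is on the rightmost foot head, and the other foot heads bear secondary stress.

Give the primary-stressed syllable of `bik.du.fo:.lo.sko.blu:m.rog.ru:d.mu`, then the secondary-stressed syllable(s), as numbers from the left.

primary 8, secondary 2, 4, 6

Parse right to left into trochaic (ˈσσ) feet: bik (ˈdu.fo:) (ˈlo.sko) (ˈblu:m.rog) (ˈru:d.mu). Syllable 1 is left unfooted.
Foot heads (stressed positions): 2, 4, 6, 8.
End Rule Rightmost: primary stress on the rightmost head = syllable 8.
Secondary stress on 2, 4, 6: bik.ˌdu.fo:.ˌlo.sko.ˌblu:m.rog.ˈru:d.mu.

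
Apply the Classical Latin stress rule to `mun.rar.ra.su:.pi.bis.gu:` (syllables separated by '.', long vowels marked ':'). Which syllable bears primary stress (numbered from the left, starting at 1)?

6

Classical Latin: stress the penult if heavy (long vowel or closed), else the antepenult.
Weights: 5 pi L, 6 bis H, 7 gu: H.
The penult (syllable 6, bis) is heavy, so it takes stress.
Stress on syllable 6: mun.rar.ra.su:.pi.ˈbis.gu:.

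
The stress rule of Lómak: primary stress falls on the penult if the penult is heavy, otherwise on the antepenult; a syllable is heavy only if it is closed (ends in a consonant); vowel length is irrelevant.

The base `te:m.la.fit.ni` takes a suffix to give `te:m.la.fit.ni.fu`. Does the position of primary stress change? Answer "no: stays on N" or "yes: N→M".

Base `te:m.la.fit.ni` (4 syllables):
  Weights: 2 la L, 3 fit H, 4 ni L.
  The penult (syllable 3, fit) is heavy, so it takes stress.
  → primary stress on syllable 3.
Suffixed `te:m.la.fit.ni.fu` (5 syllables):
  Weights: 3 fit H, 4 ni L, 5 fu L.
  The penult (syllable 4, ni) is light, so stress falls on the antepenult (syllable 3, fit).
  → primary stress on syllable 3.

no: stays on 3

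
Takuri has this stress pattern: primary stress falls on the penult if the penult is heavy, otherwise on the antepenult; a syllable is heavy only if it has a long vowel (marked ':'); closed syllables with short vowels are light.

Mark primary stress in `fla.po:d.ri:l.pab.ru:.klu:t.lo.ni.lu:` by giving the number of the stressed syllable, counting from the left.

7

Weights: 7 lo L, 8 ni L, 9 lu: H.
The penult (syllable 8, ni) is light, so stress falls on the antepenult (syllable 7, lo).
Primary stress: syllable 7 → fla.po:d.ri:l.pab.ru:.klu:t.ˈlo.ni.lu:.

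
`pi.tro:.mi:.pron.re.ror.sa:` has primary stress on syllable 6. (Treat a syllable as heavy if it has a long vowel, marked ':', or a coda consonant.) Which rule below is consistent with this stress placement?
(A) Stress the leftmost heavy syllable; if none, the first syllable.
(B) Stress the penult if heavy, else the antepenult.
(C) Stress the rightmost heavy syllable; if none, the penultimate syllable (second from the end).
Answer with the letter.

B

Rule A → syllable 2 (observed: 6).
Rule B → syllable 6 ✓.
Rule C → syllable 7 (observed: 6).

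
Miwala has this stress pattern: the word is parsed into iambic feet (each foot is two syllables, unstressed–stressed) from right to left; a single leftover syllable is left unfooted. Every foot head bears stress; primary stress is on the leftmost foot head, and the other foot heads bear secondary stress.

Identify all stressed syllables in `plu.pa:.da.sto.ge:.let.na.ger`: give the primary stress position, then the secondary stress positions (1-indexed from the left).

Parse right to left into iambic (σˈσ) feet: (plu.ˈpa:) (da.ˈsto) (ge:.ˈlet) (na.ˈger).
Foot heads (stressed positions): 2, 4, 6, 8.
End Rule Leftmost: primary stress on the leftmost head = syllable 2.
Secondary stress on 4, 6, 8: plu.ˈpa:.da.ˌsto.ge:.ˌlet.na.ˌger.

primary 2, secondary 4, 6, 8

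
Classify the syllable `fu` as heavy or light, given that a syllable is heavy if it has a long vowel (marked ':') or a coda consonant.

`fu`: short vowel, open (no coda). Short vowel, open → light.

light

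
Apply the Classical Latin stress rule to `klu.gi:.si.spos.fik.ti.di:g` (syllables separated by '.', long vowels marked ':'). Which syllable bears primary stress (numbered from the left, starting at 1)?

Classical Latin: stress the penult if heavy (long vowel or closed), else the antepenult.
Weights: 5 fik H, 6 ti L, 7 di:g H.
The penult (syllable 6, ti) is light, so stress falls on the antepenult (syllable 5, fik).
Stress on syllable 5: klu.gi:.si.spos.ˈfik.ti.di:g.

5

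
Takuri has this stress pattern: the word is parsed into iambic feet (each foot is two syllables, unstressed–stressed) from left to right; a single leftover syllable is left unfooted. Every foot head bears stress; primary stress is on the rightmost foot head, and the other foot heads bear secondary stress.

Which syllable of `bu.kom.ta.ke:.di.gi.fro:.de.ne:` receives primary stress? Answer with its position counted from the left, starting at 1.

8

Parse left to right into iambic (σˈσ) feet: (bu.ˈkom) (ta.ˈke:) (di.ˈgi) (fro:.ˈde) ne:. Syllable 9 is left unfooted.
Foot heads (stressed positions): 2, 4, 6, 8.
End Rule Rightmost: primary stress on the rightmost head = syllable 8.
Primary stress: syllable 8 → bu.kom.ta.ke:.di.gi.fro:.ˈde.ne:.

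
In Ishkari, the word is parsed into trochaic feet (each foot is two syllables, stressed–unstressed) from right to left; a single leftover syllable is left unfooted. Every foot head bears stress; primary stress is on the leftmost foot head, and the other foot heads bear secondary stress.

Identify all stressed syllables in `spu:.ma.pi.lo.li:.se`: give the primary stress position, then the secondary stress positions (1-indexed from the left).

primary 1, secondary 3, 5

Parse right to left into trochaic (ˈσσ) feet: (ˈspu:.ma) (ˈpi.lo) (ˈli:.se).
Foot heads (stressed positions): 1, 3, 5.
End Rule Leftmost: primary stress on the leftmost head = syllable 1.
Secondary stress on 3, 5: ˈspu:.ma.ˌpi.lo.ˌli:.se.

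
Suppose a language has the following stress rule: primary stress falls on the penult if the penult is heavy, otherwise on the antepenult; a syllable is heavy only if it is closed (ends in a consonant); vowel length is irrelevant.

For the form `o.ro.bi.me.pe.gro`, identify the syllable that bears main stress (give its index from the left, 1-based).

Weights: 4 me L, 5 pe L, 6 gro L.
The penult (syllable 5, pe) is light, so stress falls on the antepenult (syllable 4, me).
Primary stress: syllable 4 → o.ro.bi.ˈme.pe.gro.

4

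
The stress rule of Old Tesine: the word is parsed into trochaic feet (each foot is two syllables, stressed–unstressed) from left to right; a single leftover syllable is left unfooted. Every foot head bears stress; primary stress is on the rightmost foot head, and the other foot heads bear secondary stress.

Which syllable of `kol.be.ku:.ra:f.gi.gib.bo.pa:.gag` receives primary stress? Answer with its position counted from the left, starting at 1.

Parse left to right into trochaic (ˈσσ) feet: (ˈkol.be) (ˈku:.ra:f) (ˈgi.gib) (ˈbo.pa:) gag. Syllable 9 is left unfooted.
Foot heads (stressed positions): 1, 3, 5, 7.
End Rule Rightmost: primary stress on the rightmost head = syllable 7.
Primary stress: syllable 7 → kol.be.ku:.ra:f.gi.gib.ˈbo.pa:.gag.

7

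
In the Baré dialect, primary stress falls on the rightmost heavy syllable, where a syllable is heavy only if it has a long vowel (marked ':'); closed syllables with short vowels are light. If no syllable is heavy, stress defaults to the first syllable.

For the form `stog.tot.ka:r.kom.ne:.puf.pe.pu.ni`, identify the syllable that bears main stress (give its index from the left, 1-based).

5

Weights: 1 stog L, 2 tot L, 3 ka:r H, 4 kom L, 5 ne: H, 6 puf L, 7 pe L, 8 pu L, 9 ni L.
Heavy syllables in the domain: 3, 5. The rightmost is syllable 5 (ne:).
Primary stress: syllable 5 → stog.tot.ka:r.kom.ˈne:.puf.pe.pu.ni.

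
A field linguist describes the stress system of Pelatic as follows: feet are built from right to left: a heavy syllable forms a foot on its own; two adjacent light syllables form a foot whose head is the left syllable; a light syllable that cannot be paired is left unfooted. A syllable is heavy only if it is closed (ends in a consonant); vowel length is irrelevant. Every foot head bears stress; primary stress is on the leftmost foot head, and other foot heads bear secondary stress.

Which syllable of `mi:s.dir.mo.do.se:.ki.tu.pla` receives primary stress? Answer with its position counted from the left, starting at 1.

Weights: 1 mi:s H, 2 dir H, 3 mo L, 4 do L, 5 se: L, 6 ki L, 7 tu L, 8 pla L.
Parse right to left (heavy = foot alone; LL = one foot; stranded L unfooted): (ˈmi:s) (ˈdir) (ˈmo.do) (ˈse:.ki) (ˈtu.pla).
Foot heads: 1, 2, 3, 5, 7.
Primary stress on the leftmost head = syllable 1.
Primary stress: syllable 1 → ˈmi:s.dir.mo.do.se:.ki.tu.pla.

1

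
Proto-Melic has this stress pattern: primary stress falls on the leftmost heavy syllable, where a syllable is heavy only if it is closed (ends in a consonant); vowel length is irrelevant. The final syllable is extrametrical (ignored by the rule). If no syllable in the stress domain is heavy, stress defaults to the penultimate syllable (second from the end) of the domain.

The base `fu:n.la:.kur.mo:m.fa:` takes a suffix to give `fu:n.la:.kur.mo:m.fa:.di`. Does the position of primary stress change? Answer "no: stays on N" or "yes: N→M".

no: stays on 1

Base `fu:n.la:.kur.mo:m.fa:` (5 syllables):
  The final syllable (5, fa:) is extrametrical; the stress domain is syllables 1–4.
  Weights: 1 fu:n H, 2 la: L, 3 kur H, 4 mo:m H.
  Heavy syllables in the domain: 1, 3, 4. The leftmost is syllable 1 (fu:n).
  → primary stress on syllable 1.
Suffixed `fu:n.la:.kur.mo:m.fa:.di` (6 syllables):
  The final syllable (6, di) is extrametrical; the stress domain is syllables 1–5.
  Weights: 1 fu:n H, 2 la: L, 3 kur H, 4 mo:m H, 5 fa: L.
  Heavy syllables in the domain: 1, 3, 4. The leftmost is syllable 1 (fu:n).
  → primary stress on syllable 1.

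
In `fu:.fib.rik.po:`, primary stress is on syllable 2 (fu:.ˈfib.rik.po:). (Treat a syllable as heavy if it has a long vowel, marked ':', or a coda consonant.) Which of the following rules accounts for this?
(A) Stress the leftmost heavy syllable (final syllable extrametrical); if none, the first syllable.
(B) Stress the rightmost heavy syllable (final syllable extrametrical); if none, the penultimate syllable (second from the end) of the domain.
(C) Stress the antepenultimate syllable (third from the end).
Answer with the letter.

C

Rule A → syllable 1 (observed: 2).
Rule B → syllable 3 (observed: 2).
Rule C → syllable 2 ✓.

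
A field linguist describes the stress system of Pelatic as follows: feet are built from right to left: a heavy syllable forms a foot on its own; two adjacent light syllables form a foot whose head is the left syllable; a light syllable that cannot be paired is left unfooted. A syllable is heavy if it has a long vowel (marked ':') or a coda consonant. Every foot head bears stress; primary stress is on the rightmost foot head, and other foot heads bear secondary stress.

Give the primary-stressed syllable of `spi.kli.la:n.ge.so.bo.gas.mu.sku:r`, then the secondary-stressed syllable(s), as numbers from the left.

Weights: 1 spi L, 2 kli L, 3 la:n H, 4 ge L, 5 so L, 6 bo L, 7 gas H, 8 mu L, 9 sku:r H.
Parse right to left (heavy = foot alone; LL = one foot; stranded L unfooted): (ˈspi.kli) (ˈla:n) ge (ˈso.bo) (ˈgas) mu (ˈsku:r).
Foot heads: 1, 3, 5, 7, 9.
Primary stress on the rightmost head = syllable 9.
Secondary stress on 1, 3, 5, 7: ˌspi.kli.ˌla:n.ge.ˌso.bo.ˌgas.mu.ˈsku:r.

primary 9, secondary 1, 3, 5, 7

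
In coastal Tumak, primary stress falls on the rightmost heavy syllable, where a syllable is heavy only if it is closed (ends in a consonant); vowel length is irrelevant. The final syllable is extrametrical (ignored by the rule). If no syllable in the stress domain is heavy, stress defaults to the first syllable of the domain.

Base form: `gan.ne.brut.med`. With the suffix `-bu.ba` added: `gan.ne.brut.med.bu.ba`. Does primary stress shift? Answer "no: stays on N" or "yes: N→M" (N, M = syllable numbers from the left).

yes: 3→4

Base `gan.ne.brut.med` (4 syllables):
  The final syllable (4, med) is extrametrical; the stress domain is syllables 1–3.
  Weights: 1 gan H, 2 ne L, 3 brut H.
  Heavy syllables in the domain: 1, 3. The rightmost is syllable 3 (brut).
  → primary stress on syllable 3.
Suffixed `gan.ne.brut.med.bu.ba` (6 syllables):
  The final syllable (6, ba) is extrametrical; the stress domain is syllables 1–5.
  Weights: 1 gan H, 2 ne L, 3 brut H, 4 med H, 5 bu L.
  Heavy syllables in the domain: 1, 3, 4. The rightmost is syllable 4 (med).
  → primary stress on syllable 4.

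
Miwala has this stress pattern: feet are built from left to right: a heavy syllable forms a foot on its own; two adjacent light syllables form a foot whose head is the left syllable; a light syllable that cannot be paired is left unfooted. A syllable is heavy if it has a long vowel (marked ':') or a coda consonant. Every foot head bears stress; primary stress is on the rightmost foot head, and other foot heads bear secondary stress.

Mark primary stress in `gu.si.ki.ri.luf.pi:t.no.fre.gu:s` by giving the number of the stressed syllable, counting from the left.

Weights: 1 gu L, 2 si L, 3 ki L, 4 ri L, 5 luf H, 6 pi:t H, 7 no L, 8 fre L, 9 gu:s H.
Parse left to right (heavy = foot alone; LL = one foot; stranded L unfooted): (ˈgu.si) (ˈki.ri) (ˈluf) (ˈpi:t) (ˈno.fre) (ˈgu:s).
Foot heads: 1, 3, 5, 6, 7, 9.
Primary stress on the rightmost head = syllable 9.
Primary stress: syllable 9 → gu.si.ki.ri.luf.pi:t.no.fre.ˈgu:s.

9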